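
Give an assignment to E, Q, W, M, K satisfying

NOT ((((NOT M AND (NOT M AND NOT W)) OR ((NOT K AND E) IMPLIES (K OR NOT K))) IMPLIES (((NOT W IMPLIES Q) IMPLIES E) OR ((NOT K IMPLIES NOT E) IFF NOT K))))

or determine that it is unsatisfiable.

E = False; Q = False; W = True; M = False; K = True

  NOT ((((NOT M AND (NOT M AND NOT W)) OR ((NOT K AND E) IMPLIES (K OR NOT K))) IMPLIES (((NOT W IMPLIES Q) IMPLIES E) OR ((NOT K IMPLIES NOT E) IFF NOT K)))) = True
    ((NOT M AND (NOT M AND NOT W)) OR ((NOT K AND E) IMPLIES (K OR NOT K))) IMPLIES (((NOT W IMPLIES Q) IMPLIES E) OR ((NOT K IMPLIES NOT E) IFF NOT K)) = False
      (NOT M AND (NOT M AND NOT W)) OR ((NOT K AND E) IMPLIES (K OR NOT K)) = True
        NOT M AND (NOT M AND NOT W) = False
          NOT M = True
          NOT M AND NOT W = False
            NOT M = True
            NOT W = False
        (NOT K AND E) IMPLIES (K OR NOT K) = True
          NOT K AND E = False
            NOT K = False
          K OR NOT K = True
            NOT K = False
      ((NOT W IMPLIES Q) IMPLIES E) OR ((NOT K IMPLIES NOT E) IFF NOT K) = False
        (NOT W IMPLIES Q) IMPLIES E = False
          NOT W IMPLIES Q = True
            NOT W = False
        (NOT K IMPLIES NOT E) IFF NOT K = False
          NOT K IMPLIES NOT E = True
            NOT K = False
            NOT E = True
          NOT K = False
The formula evaluates to True.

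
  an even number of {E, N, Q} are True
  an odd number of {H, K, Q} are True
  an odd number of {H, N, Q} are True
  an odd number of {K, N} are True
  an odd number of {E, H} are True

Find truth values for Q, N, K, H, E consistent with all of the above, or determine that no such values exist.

Unsatisfiable

Adding constraints 2, 3, 4 mod 2: every variable appears an even number of times on the left, so the left side is 0.
But the right sides sum to 1 (mod 2). 0 ≠ 1 — the system is inconsistent.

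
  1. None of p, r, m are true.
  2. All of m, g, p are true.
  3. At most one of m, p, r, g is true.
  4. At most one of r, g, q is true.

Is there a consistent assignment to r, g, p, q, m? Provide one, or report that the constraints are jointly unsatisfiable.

Case p = True:
  Constraint (1) is violated (p=T) — contradiction.
Case p = False:
  Constraint (2) is violated (p=F) — contradiction.
Both cases fail — unsatisfiable.

Unsatisfiable — no assignment works.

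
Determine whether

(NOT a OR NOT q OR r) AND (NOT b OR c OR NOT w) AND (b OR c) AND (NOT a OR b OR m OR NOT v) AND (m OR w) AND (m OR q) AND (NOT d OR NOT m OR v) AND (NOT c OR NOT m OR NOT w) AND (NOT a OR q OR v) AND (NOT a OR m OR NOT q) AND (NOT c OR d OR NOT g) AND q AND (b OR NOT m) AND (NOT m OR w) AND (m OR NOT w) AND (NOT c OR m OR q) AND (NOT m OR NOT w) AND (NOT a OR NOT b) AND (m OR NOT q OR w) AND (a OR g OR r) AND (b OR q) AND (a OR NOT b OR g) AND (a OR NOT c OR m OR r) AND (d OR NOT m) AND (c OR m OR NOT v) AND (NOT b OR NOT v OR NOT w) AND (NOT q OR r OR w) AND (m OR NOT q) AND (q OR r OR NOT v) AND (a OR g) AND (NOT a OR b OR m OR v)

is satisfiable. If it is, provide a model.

No satisfying assignment exists.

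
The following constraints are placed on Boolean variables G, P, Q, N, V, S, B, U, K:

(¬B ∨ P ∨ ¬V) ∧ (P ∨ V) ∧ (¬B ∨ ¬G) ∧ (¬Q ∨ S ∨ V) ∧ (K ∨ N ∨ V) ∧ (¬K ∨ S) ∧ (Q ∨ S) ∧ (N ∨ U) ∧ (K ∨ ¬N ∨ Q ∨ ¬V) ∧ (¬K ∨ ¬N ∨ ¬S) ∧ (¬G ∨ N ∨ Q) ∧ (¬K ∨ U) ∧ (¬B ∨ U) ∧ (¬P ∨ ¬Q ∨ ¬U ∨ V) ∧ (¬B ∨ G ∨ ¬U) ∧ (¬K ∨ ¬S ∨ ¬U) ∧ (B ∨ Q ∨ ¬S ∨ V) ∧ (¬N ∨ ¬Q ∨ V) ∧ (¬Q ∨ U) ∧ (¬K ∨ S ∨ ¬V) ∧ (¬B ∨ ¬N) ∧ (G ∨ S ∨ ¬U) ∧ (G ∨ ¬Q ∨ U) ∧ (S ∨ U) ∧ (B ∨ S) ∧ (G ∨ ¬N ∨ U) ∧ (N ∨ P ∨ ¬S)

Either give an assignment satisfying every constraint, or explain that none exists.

Set G = True.
  then (¬B ∨ ¬G) forces B = False.
  then (B ∨ S) forces S = True.
Set P = True.
Set Q = True.
  then (¬Q ∨ U) forces U = True.
  then (¬P ∨ ¬Q ∨ ¬U ∨ V) forces V = True.
  then (¬K ∨ ¬S ∨ ¬U) forces K = False.
Set N = False.
All clauses satisfied.

G = True, P = True, Q = True, N = False, V = True, S = True, B = False, U = True, K = False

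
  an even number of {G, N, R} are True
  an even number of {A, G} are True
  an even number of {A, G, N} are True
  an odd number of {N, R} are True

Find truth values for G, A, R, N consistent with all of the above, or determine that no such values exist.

G=T; A=T; R=T; N=F

{G, N, R}: 2 true → even ✓
{A, G}: 2 true → even ✓
{A, G, N}: 2 true → even ✓
{N, R}: 1 true → odd ✓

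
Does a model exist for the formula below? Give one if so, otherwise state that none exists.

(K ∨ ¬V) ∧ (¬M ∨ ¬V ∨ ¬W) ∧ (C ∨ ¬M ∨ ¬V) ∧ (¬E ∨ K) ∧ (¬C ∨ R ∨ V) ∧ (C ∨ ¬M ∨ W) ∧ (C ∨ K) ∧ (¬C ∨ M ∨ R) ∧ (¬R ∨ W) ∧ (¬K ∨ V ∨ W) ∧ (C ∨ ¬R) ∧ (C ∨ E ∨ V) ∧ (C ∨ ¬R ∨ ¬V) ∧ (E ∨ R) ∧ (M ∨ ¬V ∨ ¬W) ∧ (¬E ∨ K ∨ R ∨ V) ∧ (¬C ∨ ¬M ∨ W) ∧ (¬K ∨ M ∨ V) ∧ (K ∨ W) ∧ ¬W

Unit clause (¬W) forces W = False.
In (¬R ∨ W) only ¬R is left, so R = False.
In (E ∨ R) only E is left, so E = True.
In (K ∨ W) only K is left, so K = True.
In (¬K ∨ V ∨ W) only V is left, so V = True.
Try M = True:
  (C ∨ ¬M ∨ ¬V) forces C = True.
  clause (¬C ∨ ¬M ∨ W) is falsified — backtrack.
So M = False.
  then (¬C ∨ M ∨ R) forces C = False.
All clauses satisfied.

K: True, V: True, W: False, M: False, E: True, C: False, R: False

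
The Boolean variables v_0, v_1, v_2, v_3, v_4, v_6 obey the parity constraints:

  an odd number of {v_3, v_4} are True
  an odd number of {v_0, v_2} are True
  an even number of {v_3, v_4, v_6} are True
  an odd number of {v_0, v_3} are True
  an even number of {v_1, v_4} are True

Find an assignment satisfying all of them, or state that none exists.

v_0: False, v_1: False, v_2: True, v_3: True, v_4: False, v_6: True

{v_3, v_4}: 1 true → odd ✓
{v_0, v_2}: 1 true → odd ✓
{v_3, v_4, v_6}: 2 true → even ✓
{v_0, v_3}: 1 true → odd ✓
{v_1, v_4}: 0 true → even ✓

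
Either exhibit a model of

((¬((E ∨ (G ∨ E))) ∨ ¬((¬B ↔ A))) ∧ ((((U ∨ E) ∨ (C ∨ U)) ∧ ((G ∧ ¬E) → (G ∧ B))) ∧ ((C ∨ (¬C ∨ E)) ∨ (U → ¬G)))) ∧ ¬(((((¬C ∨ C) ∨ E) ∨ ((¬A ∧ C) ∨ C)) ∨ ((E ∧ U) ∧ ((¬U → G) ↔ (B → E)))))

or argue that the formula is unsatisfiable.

The formula is unsatisfiable.

The conjunct ¬(((((¬C ∨ C) ∨ E) ∨ ((¬A ∧ C) ∨ C)) ∨ ((E ∧ U) ∧ ((¬U → G) ↔ (B → E))))) is unsatisfiable on its own:
  C = True: this becomes ¬((True ∨ ((E ∧ U) ∧ ((¬U → G) ↔ (B → E))))) = False.
  C = False: this becomes ¬((True ∨ ((E ∧ U) ∧ ((¬U → G) ↔ (B → E))))) = False.
So the whole conjunction is unsatisfiable.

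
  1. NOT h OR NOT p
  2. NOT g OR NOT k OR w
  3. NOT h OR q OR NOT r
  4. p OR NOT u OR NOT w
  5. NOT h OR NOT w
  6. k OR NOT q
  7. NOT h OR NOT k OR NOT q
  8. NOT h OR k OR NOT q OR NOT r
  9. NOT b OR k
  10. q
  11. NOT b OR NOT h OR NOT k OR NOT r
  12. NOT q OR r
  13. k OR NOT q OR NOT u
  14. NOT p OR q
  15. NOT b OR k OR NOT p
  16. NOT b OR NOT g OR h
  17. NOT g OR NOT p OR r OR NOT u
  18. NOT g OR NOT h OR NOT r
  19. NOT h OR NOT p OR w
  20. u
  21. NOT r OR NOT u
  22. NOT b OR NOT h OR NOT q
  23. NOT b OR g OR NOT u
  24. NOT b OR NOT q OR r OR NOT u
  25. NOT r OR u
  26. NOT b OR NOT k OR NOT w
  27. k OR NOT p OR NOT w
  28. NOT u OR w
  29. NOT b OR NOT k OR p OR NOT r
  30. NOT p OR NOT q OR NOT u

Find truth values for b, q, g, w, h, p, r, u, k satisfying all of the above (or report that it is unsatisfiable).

Unsatisfiable

Case q = True:
  (k OR NOT q) forces k = True.
  (NOT h OR NOT k OR NOT q) forces h = False.
  (NOT q OR r) forces r = True.
  (u) forces u = True.
  Clause (NOT r OR NOT u) is falsified — contradiction.
Case q = False:
  Clause (q) is falsified — contradiction.
Both cases fail, so the formula is unsatisfiable.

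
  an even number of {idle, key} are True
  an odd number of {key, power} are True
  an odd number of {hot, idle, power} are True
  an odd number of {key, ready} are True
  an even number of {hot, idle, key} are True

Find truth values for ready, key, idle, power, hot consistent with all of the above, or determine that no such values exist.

ready = True; key = False; idle = False; power = True; hot = False

{idle, key}: 0 true → even ✓
{key, power}: 1 true → odd ✓
{hot, idle, power}: 1 true → odd ✓
{key, ready}: 1 true → odd ✓
{hot, idle, key}: 0 true → even ✓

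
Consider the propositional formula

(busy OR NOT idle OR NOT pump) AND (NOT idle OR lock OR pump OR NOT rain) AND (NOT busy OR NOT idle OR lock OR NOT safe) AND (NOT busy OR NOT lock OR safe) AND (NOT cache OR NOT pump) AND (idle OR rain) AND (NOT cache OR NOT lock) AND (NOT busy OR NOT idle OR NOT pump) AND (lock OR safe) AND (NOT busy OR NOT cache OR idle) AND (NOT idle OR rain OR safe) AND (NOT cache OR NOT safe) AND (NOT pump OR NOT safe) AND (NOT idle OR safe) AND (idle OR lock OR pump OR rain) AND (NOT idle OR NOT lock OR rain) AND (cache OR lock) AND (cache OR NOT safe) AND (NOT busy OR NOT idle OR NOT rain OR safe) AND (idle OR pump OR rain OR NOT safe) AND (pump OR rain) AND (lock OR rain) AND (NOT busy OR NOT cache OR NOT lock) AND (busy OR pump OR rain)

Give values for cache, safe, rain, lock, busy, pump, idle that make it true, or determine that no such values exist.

Try cache = True:
  (NOT cache OR NOT pump) forces pump = False.
  (NOT cache OR NOT lock) forces lock = False.
  (lock OR safe) forces safe = True.
  clause (NOT cache OR NOT safe) is falsified — backtrack.
So cache = False.
  then (cache OR lock) forces lock = True.
  then (cache OR NOT safe) forces safe = False.
  then (NOT busy OR NOT lock OR safe) forces busy = False.
  then (NOT idle OR safe) forces idle = False.
  then (idle OR rain) forces rain = True.
Set pump = True.
All clauses satisfied.

cache: False, safe: False, rain: True, lock: True, busy: False, pump: True, idle: False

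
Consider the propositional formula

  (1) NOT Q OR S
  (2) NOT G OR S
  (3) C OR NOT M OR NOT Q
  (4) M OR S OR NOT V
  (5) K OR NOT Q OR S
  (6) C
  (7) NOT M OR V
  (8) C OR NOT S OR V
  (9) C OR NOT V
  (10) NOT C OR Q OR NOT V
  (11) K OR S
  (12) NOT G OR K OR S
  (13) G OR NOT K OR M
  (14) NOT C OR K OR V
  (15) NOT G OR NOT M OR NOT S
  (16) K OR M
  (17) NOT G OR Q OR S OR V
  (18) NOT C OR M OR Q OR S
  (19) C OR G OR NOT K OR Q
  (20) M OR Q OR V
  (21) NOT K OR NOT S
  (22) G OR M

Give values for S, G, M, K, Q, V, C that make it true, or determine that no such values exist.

Unit clause (C) forces C = True.
Set S = True.
  then (NOT K OR NOT S) forces K = False.
  then (NOT C OR K OR V) forces V = True.
  then (K OR M) forces M = True.
  then (NOT C OR Q OR NOT V) forces Q = True.
  then (NOT G OR NOT M OR NOT S) forces G = False.
All clauses satisfied.

S = True; G = False; M = True; K = False; Q = True; V = True; C = True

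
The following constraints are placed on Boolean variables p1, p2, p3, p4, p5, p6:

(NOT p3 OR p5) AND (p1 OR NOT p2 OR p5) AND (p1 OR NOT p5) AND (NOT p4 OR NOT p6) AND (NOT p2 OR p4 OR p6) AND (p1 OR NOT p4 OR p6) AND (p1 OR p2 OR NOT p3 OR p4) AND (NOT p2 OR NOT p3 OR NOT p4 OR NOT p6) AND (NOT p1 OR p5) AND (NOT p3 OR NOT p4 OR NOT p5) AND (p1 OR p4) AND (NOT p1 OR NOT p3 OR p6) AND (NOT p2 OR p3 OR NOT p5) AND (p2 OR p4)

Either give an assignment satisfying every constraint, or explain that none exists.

Set p1 = True.
  then (NOT p1 OR p5) forces p5 = True.
Set p2 = False.
  then (p2 OR p4) forces p4 = True.
  then (NOT p4 OR NOT p6) forces p6 = False.
  then (NOT p3 OR NOT p4 OR NOT p5) forces p3 = False.
All clauses satisfied.

p1 = True, p2 = False, p3 = False, p4 = True, p5 = True, p6 = False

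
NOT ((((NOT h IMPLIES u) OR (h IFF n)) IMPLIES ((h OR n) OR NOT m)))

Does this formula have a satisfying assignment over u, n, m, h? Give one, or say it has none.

u = False, n = False, m = True, h = False

  NOT ((((NOT h IMPLIES u) OR (h IFF n)) IMPLIES ((h OR n) OR NOT m))) = True
    ((NOT h IMPLIES u) OR (h IFF n)) IMPLIES ((h OR n) OR NOT m) = False
      (NOT h IMPLIES u) OR (h IFF n) = True
        NOT h IMPLIES u = False
          NOT h = True
        h IFF n = True
      (h OR n) OR NOT m = False
        h OR n = False
        NOT m = False
The formula evaluates to True.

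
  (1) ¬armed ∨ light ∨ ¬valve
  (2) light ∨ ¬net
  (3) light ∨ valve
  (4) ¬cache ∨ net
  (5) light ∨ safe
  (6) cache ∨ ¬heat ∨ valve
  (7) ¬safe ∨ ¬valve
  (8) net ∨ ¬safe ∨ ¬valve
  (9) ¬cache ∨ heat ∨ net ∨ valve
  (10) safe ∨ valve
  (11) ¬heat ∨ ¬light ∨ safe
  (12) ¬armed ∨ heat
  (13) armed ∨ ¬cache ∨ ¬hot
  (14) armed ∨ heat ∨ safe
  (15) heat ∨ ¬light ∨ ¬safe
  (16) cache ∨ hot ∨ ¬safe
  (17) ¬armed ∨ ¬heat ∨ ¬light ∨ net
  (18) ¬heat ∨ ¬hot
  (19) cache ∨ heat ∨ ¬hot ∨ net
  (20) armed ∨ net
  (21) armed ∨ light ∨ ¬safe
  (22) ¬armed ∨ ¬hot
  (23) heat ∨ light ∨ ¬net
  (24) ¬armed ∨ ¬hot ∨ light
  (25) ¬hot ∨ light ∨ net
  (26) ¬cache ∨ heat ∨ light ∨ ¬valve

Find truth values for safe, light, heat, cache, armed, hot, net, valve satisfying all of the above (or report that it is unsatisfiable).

Try safe = False:
  (light ∨ safe) forces light = True.
  (safe ∨ valve) forces valve = True.
  (¬heat ∨ ¬light ∨ safe) forces heat = False.
  (¬armed ∨ heat) forces armed = False.
  clause (armed ∨ heat ∨ safe) is falsified — backtrack.
So safe = True.
  then (¬safe ∨ ¬valve) forces valve = False.
  then (light ∨ valve) forces light = True.
  then (heat ∨ ¬light ∨ ¬safe) forces heat = True.
  then (¬heat ∨ ¬hot) forces hot = False.
  then (cache ∨ ¬heat ∨ valve) forces cache = True.
  then (¬cache ∨ net) forces net = True.
Set armed = False.
All clauses satisfied.

safe = True, light = True, heat = True, cache = True, armed = False, hot = False, net = True, valve = False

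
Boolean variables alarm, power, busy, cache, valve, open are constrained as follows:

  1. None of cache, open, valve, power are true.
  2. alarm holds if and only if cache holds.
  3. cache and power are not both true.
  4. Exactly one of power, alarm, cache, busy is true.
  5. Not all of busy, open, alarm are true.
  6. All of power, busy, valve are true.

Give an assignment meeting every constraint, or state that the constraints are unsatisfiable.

No satisfying assignment exists.

Case power = True:
  Constraint (1) is violated (power=T) — contradiction.
Case power = False:
  Constraint (6) is violated (power=F) — contradiction.
Both cases fail — unsatisfiable.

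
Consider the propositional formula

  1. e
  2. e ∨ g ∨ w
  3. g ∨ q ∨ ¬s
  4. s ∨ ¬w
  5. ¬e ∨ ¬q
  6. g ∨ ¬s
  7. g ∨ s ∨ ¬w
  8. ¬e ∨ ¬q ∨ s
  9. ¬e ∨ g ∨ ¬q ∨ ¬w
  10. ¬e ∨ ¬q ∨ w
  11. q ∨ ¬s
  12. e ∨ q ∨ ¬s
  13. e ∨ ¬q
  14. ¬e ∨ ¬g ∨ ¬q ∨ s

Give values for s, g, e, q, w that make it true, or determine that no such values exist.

Unit clause (e) forces e = True.
In (¬e ∨ ¬q) only ¬q is left, so q = False.
In (q ∨ ¬s) only ¬s is left, so s = False.
In (s ∨ ¬w) only ¬w is left, so w = False.
Set g = True.
All clauses satisfied.

s = False, g = True, e = True, q = False, w = False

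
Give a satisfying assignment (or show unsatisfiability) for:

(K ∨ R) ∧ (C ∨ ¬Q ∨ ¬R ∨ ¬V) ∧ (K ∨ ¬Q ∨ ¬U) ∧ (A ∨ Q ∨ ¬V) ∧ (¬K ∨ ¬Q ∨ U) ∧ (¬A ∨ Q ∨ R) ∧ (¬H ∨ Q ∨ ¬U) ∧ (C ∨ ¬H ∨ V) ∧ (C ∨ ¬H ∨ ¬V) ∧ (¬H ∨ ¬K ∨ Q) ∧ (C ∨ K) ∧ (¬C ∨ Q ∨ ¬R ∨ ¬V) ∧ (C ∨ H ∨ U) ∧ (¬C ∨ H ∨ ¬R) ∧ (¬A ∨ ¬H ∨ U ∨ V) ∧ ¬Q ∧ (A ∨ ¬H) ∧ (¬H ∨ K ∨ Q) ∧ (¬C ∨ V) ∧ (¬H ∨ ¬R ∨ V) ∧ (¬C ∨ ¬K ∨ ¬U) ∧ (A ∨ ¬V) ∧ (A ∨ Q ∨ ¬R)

R = True; K = True; U = True; C = False; Q = False; V = False; A = True; H = False

Unit clause (¬Q) forces Q = False.
Set R = True.
  then (A ∨ Q ∨ ¬R) forces A = True.
Try K = False:
  (C ∨ K) forces C = True.
  (¬C ∨ Q ∨ ¬R ∨ ¬V) forces V = False.
  clause (¬C ∨ V) is falsified — backtrack.
So K = True.
  then (¬H ∨ ¬K ∨ Q) forces H = False.
  then (¬C ∨ H ∨ ¬R) forces C = False.
  then (C ∨ H ∨ U) forces U = True.
Set V = False.
All clauses satisfied.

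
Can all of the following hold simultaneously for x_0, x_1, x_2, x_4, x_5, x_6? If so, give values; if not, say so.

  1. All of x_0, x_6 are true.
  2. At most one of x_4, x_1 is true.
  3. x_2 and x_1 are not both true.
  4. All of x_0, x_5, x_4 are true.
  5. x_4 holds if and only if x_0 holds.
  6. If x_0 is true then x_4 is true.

x_0=T, x_1=F, x_2=F, x_4=T, x_5=T, x_6=T

  (1) {x_0, x_6}: all 2 true ✓
  (2) {x_4, x_1}: 1 true — at most one ✓
  (3) x_2=F, x_1=F — not both ✓
  (4) {x_0, x_5, x_4}: all 3 true ✓
  (5) x_4=T, x_0=T — same ✓
  (6) x_0=T ⇒ x_4: T ✓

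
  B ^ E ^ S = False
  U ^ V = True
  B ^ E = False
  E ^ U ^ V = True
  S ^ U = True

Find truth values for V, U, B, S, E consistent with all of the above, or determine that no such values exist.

V=F, U=T, B=F, S=F, E=F

B ^ E ^ S = F ^ F ^ F = False ✓
U ^ V = T ^ F = True ✓
B ^ E = F ^ F = False ✓
E ^ U ^ V = F ^ T ^ F = True ✓
S ^ U = F ^ T = True ✓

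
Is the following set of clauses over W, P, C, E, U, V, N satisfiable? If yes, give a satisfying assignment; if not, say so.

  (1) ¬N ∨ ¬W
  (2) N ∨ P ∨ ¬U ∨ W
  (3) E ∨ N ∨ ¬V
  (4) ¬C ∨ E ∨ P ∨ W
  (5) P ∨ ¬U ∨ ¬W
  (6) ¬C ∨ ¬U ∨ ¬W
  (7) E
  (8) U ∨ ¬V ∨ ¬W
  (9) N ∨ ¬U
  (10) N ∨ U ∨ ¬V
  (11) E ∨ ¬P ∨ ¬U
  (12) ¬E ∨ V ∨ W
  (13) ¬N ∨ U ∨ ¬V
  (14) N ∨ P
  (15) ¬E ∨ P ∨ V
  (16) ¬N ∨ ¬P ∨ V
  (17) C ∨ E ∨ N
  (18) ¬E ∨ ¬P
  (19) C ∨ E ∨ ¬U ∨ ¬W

Unit clause (E) forces E = True.
In (¬E ∨ ¬P) only ¬P is left, so P = False.
In (N ∨ P) only N is left, so N = True.
In (¬E ∨ P ∨ V) only V is left, so V = True.
In (¬N ∨ ¬W) only ¬W is left, so W = False.
In (¬N ∨ U ∨ ¬V) only U is left, so U = True.
Set C = False.
All clauses satisfied.

W=F, P=F, C=F, E=T, U=T, V=T, N=T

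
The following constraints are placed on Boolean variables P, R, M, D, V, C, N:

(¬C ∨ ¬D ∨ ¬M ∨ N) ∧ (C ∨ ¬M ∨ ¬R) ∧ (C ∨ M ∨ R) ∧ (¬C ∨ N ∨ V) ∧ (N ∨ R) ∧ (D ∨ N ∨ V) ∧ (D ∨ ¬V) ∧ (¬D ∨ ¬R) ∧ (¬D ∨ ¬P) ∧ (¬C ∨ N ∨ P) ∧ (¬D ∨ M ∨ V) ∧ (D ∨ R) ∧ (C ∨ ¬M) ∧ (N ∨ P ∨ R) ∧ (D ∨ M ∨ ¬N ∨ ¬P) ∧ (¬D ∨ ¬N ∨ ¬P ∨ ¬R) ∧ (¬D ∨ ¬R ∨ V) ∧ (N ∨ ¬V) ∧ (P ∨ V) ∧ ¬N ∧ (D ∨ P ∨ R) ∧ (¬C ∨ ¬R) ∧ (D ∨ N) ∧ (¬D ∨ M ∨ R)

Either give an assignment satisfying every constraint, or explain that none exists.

UNSATISFIABLE

Case N = True:
  Clause (¬N) is falsified — contradiction.
Case N = False:
  (N ∨ R) forces R = True.
  (¬D ∨ ¬R) forces D = False.
  Clause (D ∨ N) is falsified — contradiction.
Both cases fail, so the formula is unsatisfiable.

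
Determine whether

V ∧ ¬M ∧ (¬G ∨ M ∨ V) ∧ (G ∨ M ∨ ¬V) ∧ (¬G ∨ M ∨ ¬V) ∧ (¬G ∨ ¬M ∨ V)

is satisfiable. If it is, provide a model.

UNSATISFIABLE

Case M = True:
  Clause (¬M) is falsified — contradiction.
Case M = False:
  (V) forces V = True.
  (G ∨ M ∨ ¬V) forces G = True.
  Clause (¬G ∨ M ∨ ¬V) is falsified — contradiction.
Both cases fail, so the formula is unsatisfiable.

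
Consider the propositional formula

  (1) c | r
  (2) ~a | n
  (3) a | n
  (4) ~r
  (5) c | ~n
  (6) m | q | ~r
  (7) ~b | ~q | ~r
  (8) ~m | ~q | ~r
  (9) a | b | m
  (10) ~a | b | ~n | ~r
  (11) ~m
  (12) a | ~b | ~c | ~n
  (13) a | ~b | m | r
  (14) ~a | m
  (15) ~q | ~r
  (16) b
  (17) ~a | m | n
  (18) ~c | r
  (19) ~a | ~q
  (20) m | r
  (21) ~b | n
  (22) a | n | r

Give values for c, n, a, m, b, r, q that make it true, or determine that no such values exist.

Unsatisfiable — no assignment works.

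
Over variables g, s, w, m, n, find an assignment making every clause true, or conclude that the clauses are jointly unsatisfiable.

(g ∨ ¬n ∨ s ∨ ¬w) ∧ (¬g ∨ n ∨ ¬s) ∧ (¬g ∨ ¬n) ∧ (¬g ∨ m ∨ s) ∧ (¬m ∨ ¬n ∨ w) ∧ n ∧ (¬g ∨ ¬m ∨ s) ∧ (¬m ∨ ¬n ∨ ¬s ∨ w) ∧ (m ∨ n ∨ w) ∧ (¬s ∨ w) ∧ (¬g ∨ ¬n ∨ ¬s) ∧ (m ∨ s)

g = False, s = True, w = True, m = False, n = True

Unit clause (n) forces n = True.
In (¬g ∨ ¬n) only ¬g is left, so g = False.
Try s = False:
  (g ∨ ¬n ∨ s ∨ ¬w) forces w = False.
  (¬m ∨ ¬n ∨ w) forces m = False.
  clause (m ∨ s) is falsified — backtrack.
So s = True.
  then (¬s ∨ w) forces w = True.
Set m = False.
All clauses satisfied.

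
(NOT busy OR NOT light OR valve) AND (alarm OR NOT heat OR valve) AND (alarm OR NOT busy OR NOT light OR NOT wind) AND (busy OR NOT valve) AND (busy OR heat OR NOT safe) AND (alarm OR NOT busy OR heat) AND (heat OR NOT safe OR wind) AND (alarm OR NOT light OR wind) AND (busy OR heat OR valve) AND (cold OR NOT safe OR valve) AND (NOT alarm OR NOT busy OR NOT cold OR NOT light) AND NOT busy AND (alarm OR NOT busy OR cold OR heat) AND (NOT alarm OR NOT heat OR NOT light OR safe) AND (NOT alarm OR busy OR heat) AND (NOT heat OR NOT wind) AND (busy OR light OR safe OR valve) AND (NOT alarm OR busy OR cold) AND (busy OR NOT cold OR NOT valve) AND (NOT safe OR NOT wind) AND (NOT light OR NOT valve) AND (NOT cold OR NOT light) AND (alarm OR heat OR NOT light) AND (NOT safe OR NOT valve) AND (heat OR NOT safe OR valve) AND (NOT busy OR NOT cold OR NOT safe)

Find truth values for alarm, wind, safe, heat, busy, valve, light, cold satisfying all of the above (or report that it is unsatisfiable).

alarm = True, wind = False, safe = True, heat = True, busy = False, valve = False, light = False, cold = True

Unit clause (NOT busy) forces busy = False.
In (busy OR NOT valve) only NOT valve is left, so valve = False.
In (busy OR heat OR valve) only heat is left, so heat = True.
In (NOT heat OR NOT wind) only NOT wind is left, so wind = False.
In (alarm OR NOT heat OR valve) only alarm is left, so alarm = True.
In (NOT alarm OR busy OR cold) only cold is left, so cold = True.
In (NOT cold OR NOT light) only NOT light is left, so light = False.
In (busy OR light OR safe OR valve) only safe is left, so safe = True.
All clauses satisfied.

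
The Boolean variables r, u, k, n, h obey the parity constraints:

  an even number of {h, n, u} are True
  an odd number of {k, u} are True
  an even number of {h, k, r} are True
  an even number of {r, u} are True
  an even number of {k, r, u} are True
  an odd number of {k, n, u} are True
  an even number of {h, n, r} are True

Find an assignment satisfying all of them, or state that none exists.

r: True; u: True; k: False; n: False; h: True

{h, n, u}: 2 true → even ✓
{k, u}: 1 true → odd ✓
{h, k, r}: 2 true → even ✓
{r, u}: 2 true → even ✓
{k, r, u}: 2 true → even ✓
{k, n, u}: 1 true → odd ✓
{h, n, r}: 2 true → even ✓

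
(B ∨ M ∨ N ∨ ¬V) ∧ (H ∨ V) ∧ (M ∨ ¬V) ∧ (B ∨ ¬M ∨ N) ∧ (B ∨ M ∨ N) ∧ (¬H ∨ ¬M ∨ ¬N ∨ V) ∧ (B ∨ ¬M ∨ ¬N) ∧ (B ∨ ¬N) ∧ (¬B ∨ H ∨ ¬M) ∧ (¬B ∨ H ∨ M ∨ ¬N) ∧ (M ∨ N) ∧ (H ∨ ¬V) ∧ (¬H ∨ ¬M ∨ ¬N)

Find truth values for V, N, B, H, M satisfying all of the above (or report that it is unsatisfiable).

V = True; N = False; B = True; H = True; M = True

Set V = True.
  then (M ∨ ¬V) forces M = True.
  then (H ∨ ¬V) forces H = True.
  then (¬H ∨ ¬M ∨ ¬N) forces N = False.
  then (B ∨ ¬M ∨ N) forces B = True.
All clauses satisfied.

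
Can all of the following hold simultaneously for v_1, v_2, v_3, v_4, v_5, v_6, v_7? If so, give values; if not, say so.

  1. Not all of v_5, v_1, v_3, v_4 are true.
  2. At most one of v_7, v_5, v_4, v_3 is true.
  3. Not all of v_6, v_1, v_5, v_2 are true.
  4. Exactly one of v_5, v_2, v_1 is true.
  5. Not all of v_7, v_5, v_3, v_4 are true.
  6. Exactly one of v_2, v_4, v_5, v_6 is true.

v_1: True; v_2: False; v_3: True; v_4: False; v_5: False; v_6: True; v_7: False

  (1) {v_5, v_1, v_3, v_4}: 2/4 true — not all ✓
  (2) {v_7, v_5, v_4, v_3}: 1 true — at most one ✓
  (3) {v_6, v_1, v_5, v_2}: 2/4 true — not all ✓
  (4) {v_5, v_2, v_1}: 1 true — exactly one ✓
  (5) {v_7, v_5, v_3, v_4}: 1/4 true — not all ✓
  (6) {v_2, v_4, v_5, v_6}: 1 true — exactly one ✓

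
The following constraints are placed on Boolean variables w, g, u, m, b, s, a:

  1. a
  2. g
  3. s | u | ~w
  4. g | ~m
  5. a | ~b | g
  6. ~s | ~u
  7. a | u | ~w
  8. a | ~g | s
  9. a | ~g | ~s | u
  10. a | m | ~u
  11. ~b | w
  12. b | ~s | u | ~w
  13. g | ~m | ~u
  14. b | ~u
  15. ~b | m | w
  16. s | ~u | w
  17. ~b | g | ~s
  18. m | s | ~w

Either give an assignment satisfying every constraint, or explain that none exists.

w: False, g: True, u: False, m: True, b: False, s: True, a: True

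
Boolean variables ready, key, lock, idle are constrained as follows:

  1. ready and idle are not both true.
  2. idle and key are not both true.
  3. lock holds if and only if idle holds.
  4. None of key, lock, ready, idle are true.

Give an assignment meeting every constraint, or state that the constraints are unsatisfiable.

ready=F, key=F, lock=F, idle=F

  (1) ready=F, idle=F — not both ✓
  (2) idle=F, key=F — not both ✓
  (3) lock=F, idle=F — same ✓
  (4) {key, lock, ready, idle}: 0 true — none ✓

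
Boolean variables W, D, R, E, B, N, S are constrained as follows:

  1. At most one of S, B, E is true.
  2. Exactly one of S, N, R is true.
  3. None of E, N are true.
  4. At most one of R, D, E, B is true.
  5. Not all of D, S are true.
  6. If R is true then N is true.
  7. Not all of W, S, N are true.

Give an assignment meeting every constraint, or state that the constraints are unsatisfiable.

W: True, D: False, R: False, E: False, B: False, N: False, S: True

  (1) {S, B, E}: 1 true — at most one ✓
  (2) {S, N, R}: 1 true — exactly one ✓
  (3) {E, N}: 0 true — none ✓
  (4) {R, D, E, B}: 0 true — at most one ✓
  (5) {D, S}: 1/2 true — not all ✓
  (6) R=F ⇒ N: vacuous ✓
  (7) {W, S, N}: 2/3 true — not all ✓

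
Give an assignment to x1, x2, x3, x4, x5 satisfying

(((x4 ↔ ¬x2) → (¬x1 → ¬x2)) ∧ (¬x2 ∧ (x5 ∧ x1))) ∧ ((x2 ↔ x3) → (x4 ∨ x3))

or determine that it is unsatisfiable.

x1: True, x2: False, x3: False, x4: True, x5: True

  ((x4 ↔ ¬x2) → (¬x1 → ¬x2)) ∧ (¬x2 ∧ (x5 ∧ x1)) = True
    (x4 ↔ ¬x2) → (¬x1 → ¬x2) = True
      x4 ↔ ¬x2 = True
        ¬x2 = True
      ¬x1 → ¬x2 = True
        ¬x1 = False
        ¬x2 = True
    ¬x2 ∧ (x5 ∧ x1) = True
      ¬x2 = True
      x5 ∧ x1 = True
  (x2 ↔ x3) → (x4 ∨ x3) = True
    x2 ↔ x3 = True
    x4 ∨ x3 = True
Both conjuncts True, so the formula holds.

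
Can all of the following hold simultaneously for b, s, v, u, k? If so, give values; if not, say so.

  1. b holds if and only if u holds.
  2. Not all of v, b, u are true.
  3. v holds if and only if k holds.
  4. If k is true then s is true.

b = False, s = False, v = False, u = False, k = False

  (1) b=F, u=F — same ✓
  (2) {v, b, u}: 0/3 true — not all ✓
  (3) v=F, k=F — same ✓
  (4) k=F ⇒ s: vacuous ✓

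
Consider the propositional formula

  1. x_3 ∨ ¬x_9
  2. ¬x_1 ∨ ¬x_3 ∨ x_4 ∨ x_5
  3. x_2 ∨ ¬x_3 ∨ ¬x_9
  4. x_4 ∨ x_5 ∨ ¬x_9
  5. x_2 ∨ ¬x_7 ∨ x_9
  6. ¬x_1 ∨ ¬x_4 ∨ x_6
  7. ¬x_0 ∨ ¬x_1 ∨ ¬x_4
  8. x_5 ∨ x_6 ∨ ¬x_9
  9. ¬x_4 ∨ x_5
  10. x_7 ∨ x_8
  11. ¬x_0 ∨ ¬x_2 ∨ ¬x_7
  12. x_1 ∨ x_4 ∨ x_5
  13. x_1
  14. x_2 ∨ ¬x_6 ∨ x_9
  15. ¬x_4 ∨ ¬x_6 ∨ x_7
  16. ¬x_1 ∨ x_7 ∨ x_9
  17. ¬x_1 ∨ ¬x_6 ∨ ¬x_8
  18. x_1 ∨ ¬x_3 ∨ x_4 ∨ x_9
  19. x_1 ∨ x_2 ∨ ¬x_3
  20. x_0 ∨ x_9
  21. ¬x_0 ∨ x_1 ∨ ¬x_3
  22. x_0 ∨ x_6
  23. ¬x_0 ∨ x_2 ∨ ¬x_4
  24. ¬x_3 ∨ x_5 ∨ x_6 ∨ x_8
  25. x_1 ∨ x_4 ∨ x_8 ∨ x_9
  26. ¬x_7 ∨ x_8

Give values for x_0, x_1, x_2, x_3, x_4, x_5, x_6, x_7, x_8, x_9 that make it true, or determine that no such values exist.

Unit clause (x_1) forces x_1 = True.
Set x_0 = True.
  then (¬x_0 ∨ ¬x_1 ∨ ¬x_4) forces x_4 = False.
Set x_2 = True.
  then (¬x_0 ∨ ¬x_2 ∨ ¬x_7) forces x_7 = False.
  then (¬x_1 ∨ x_7 ∨ x_9) forces x_9 = True.
  then (x_3 ∨ ¬x_9) forces x_3 = True.
  then (¬x_1 ∨ ¬x_3 ∨ x_4 ∨ x_5) forces x_5 = True.
  then (x_7 ∨ x_8) forces x_8 = True.
  then (¬x_1 ∨ ¬x_6 ∨ ¬x_8) forces x_6 = False.
All clauses satisfied.

x_0 = True, x_1 = True, x_2 = True, x_3 = True, x_4 = False, x_5 = True, x_6 = False, x_7 = False, x_8 = True, x_9 = True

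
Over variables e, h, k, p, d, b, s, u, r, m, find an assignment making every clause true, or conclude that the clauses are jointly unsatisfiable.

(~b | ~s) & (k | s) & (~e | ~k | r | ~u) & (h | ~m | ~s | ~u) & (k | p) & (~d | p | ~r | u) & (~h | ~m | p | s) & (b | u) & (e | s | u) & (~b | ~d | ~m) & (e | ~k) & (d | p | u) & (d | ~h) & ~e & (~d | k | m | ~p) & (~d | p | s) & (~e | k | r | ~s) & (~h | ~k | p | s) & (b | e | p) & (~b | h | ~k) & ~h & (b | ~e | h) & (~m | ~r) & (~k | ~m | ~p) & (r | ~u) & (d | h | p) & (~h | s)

e = False, h = False, k = False, p = True, d = False, b = False, s = True, u = True, r = True, m = False

Unit clause (~e) forces e = False.
Unit clause (~h) forces h = False.
In (e | ~k) only ~k is left, so k = False.
In (k | s) only s is left, so s = True.
In (k | p) only p is left, so p = True.
In (~b | ~s) only ~b is left, so b = False.
In (b | u) only u is left, so u = True.
In (r | ~u) only r is left, so r = True.
In (h | ~m | ~s | ~u) only ~m is left, so m = False.
In (~d | k | m | ~p) only ~d is left, so d = False.
All clauses satisfied.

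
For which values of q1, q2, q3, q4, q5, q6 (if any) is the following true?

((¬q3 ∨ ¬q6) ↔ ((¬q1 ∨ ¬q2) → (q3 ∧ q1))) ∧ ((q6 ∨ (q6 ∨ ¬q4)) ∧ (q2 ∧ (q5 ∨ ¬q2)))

q1 = True, q2 = True, q3 = False, q4 = False, q5 = True, q6 = True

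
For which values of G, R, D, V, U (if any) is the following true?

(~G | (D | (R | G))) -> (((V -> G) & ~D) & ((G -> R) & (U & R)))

G=T, R=T, D=F, V=T, U=T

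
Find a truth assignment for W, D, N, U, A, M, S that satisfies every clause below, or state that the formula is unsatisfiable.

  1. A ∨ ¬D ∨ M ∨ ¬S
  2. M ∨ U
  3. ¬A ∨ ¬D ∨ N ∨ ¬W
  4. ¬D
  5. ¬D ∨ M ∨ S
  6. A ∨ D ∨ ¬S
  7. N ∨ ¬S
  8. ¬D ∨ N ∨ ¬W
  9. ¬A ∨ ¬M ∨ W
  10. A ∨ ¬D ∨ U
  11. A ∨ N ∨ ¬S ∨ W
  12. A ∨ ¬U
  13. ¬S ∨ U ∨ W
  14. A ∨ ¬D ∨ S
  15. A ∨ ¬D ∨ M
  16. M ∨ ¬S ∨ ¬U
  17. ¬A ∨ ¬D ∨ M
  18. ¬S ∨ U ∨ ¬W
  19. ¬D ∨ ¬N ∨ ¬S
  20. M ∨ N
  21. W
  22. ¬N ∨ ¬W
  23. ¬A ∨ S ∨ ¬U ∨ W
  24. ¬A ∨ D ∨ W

W = True, D = False, N = False, U = False, A = False, M = True, S = False

Unit clause (¬D) forces D = False.
Unit clause (W) forces W = True.
In (¬N ∨ ¬W) only ¬N is left, so N = False.
In (N ∨ ¬S) only ¬S is left, so S = False.
In (M ∨ N) only M is left, so M = True.
Set U = False.
Set A = False.
All clauses satisfied.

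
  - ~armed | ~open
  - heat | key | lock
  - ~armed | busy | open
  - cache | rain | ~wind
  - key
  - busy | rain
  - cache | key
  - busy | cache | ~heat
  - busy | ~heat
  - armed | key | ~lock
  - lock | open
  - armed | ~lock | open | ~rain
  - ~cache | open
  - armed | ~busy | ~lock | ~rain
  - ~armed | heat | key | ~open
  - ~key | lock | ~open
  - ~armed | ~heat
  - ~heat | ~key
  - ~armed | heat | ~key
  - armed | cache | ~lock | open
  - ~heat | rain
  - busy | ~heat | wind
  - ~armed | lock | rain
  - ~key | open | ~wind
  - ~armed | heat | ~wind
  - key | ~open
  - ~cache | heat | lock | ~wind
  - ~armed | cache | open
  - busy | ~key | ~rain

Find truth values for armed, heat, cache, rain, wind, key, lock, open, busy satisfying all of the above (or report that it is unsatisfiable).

armed: False, heat: False, cache: False, rain: False, wind: False, key: True, lock: True, open: True, busy: True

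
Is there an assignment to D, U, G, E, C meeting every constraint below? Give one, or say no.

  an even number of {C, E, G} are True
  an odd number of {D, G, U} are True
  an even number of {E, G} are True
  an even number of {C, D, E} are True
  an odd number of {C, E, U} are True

D = False, U = True, G = False, E = False, C = False

{C, E, G}: 0 true → even ✓
{D, G, U}: 1 true → odd ✓
{E, G}: 0 true → even ✓
{C, D, E}: 0 true → even ✓
{C, E, U}: 1 true → odd ✓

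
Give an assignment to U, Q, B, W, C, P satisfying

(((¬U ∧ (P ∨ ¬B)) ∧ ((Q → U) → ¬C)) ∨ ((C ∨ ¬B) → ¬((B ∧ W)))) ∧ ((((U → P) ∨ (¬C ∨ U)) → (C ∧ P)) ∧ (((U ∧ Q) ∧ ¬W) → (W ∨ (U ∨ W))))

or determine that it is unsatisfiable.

U = False; Q = True; B = False; W = True; C = True; P = True

  ((¬U ∧ (P ∨ ¬B)) ∧ ((Q → U) → ¬C)) ∨ ((C ∨ ¬B) → ¬((B ∧ W))) = True
    (¬U ∧ (P ∨ ¬B)) ∧ ((Q → U) → ¬C) = True
      ¬U ∧ (P ∨ ¬B) = True
        ¬U = True
        P ∨ ¬B = True
          ¬B = True
      (Q → U) → ¬C = True
        Q → U = False
        ¬C = False
    (C ∨ ¬B) → ¬((B ∧ W)) = True
      C ∨ ¬B = True
        ¬B = True
      ¬((B ∧ W)) = True
        B ∧ W = False
  (((U → P) ∨ (¬C ∨ U)) → (C ∧ P)) ∧ (((U ∧ Q) ∧ ¬W) → (W ∨ (U ∨ W))) = True
    ((U → P) ∨ (¬C ∨ U)) → (C ∧ P) = True
      (U → P) ∨ (¬C ∨ U) = True
        U → P = True
        ¬C ∨ U = False
          ¬C = False
      C ∧ P = True
    ((U ∧ Q) ∧ ¬W) → (W ∨ (U ∨ W)) = True
      (U ∧ Q) ∧ ¬W = False
        U ∧ Q = False
        ¬W = False
      W ∨ (U ∨ W) = True
        U ∨ W = True
Both conjuncts True, so the formula holds.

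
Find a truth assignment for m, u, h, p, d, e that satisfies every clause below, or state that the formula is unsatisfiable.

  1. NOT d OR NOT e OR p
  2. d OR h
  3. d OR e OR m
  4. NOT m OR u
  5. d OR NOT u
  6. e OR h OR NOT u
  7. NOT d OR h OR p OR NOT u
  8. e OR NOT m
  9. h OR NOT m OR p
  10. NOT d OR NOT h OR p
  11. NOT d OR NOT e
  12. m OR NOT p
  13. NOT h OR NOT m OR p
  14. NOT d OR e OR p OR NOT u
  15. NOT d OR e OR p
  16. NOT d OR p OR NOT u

m = False; u = False; h = True; p = False; d = False; e = True

Try m = True:
  (NOT m OR u) forces u = True.
  (d OR NOT u) forces d = True.
  (e OR NOT m) forces e = True.
  clause (NOT d OR NOT e) is falsified — backtrack.
So m = False.
  then (m OR NOT p) forces p = False.
Set u = False.
Set h = True.
  then (NOT d OR NOT h OR p) forces d = False.
  then (d OR e OR m) forces e = True.
All clauses satisfied.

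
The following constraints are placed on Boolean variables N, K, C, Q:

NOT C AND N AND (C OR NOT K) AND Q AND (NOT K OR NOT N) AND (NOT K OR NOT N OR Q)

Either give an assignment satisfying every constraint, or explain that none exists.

Unit clause (NOT C) forces C = False.
Unit clause (N) forces N = True.
In (C OR NOT K) only NOT K is left, so K = False.
Unit clause (Q) forces Q = True.
Check each clause:
  (NOT C): NOT C holds.
  (N): N holds.
  (C OR NOT K): NOT K holds.
  (Q): Q holds.
  (NOT K OR NOT N): NOT K holds.
  (NOT K OR NOT N OR Q): NOT K holds.
All clauses satisfied.

N: True; K: False; C: False; Q: True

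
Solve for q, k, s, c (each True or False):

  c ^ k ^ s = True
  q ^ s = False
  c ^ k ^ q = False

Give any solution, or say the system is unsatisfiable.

Adding constraints 1, 2, 3 mod 2: every variable appears an even number of times on the left, so the left side is 0.
But the right sides sum to 1 (mod 2). 0 ≠ 1 — the system is inconsistent.

Unsatisfiable — no assignment works.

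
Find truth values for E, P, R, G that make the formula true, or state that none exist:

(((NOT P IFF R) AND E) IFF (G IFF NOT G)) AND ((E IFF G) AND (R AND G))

E = True, P = True, R = True, G = True

  ((NOT P IFF R) AND E) IFF (G IFF NOT G) = True
    (NOT P IFF R) AND E = False
      NOT P IFF R = False
        NOT P = False
    G IFF NOT G = False
      NOT G = False
  (E IFF G) AND (R AND G) = True
    E IFF G = True
    R AND G = True
Both conjuncts True, so the formula holds.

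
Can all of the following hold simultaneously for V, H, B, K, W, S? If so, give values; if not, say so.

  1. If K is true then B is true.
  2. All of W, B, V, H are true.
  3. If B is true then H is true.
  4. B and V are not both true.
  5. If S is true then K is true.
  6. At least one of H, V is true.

Case V = True:
  (2) forces W = True.
  (2) forces B = True.
  Constraint (4) is violated (B=T, V=T) — contradiction.
Case V = False:
  Constraint (2) is violated (V=F) — contradiction.
Both cases fail — unsatisfiable.

No satisfying assignment exists.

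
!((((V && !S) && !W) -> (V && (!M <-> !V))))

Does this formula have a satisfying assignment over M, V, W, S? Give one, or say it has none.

M = False, V = True, W = False, S = False

  !((((V && !S) && !W) -> (V && (!M <-> !V)))) = True
    ((V && !S) && !W) -> (V && (!M <-> !V)) = False
      (V && !S) && !W = True
        V && !S = True
          !S = True
        !W = True
      V && (!M <-> !V) = False
        !M <-> !V = False
          !M = True
          !V = False
The formula evaluates to True.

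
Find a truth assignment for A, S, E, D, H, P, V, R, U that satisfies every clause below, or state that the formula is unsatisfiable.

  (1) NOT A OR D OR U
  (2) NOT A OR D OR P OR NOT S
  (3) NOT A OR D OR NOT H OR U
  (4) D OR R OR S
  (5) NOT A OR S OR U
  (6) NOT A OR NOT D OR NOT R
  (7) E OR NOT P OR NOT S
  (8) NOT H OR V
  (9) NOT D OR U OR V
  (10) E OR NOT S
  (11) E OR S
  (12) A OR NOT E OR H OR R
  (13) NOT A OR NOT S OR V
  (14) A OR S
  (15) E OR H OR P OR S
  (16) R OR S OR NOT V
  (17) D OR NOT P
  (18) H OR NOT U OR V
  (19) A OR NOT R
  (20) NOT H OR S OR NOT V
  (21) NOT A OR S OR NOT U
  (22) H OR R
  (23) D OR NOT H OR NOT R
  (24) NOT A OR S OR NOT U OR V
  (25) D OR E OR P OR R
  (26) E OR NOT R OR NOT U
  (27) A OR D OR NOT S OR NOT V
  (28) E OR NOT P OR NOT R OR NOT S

A: True, S: True, E: True, D: True, H: True, P: False, V: True, R: False, U: False

Set A = True.
Set S = True.
  then (E OR NOT S) forces E = True.
  then (NOT A OR NOT S OR V) forces V = True.
Try D = False:
  (NOT A OR D OR U) forces U = True.
  (NOT A OR D OR P OR NOT S) forces P = True.
  clause (D OR NOT P) is falsified — backtrack.
So D = True.
  then (NOT A OR NOT D OR NOT R) forces R = False.
  then (H OR R) forces H = True.
Set P = False.
Set U = False.
All clauses satisfied.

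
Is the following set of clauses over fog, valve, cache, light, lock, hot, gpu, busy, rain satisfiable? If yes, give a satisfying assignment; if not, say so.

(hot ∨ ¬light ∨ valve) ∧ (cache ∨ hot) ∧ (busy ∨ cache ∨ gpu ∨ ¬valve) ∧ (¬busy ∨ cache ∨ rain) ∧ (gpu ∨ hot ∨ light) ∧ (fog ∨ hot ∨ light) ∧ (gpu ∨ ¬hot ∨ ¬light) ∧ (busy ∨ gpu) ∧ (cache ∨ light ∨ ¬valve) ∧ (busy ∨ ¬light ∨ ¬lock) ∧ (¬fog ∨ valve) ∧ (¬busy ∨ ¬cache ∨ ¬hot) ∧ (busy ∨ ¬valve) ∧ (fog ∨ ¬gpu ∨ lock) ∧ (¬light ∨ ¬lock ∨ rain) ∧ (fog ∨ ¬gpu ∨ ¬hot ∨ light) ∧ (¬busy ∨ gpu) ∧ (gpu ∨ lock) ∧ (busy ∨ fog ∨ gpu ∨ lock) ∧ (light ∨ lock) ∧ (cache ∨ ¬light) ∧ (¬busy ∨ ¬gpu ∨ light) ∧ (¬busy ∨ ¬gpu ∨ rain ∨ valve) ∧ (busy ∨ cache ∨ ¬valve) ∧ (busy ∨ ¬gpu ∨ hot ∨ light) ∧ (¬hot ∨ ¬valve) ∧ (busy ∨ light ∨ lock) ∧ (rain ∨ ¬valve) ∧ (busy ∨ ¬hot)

Set fog = False.
Set valve = True.
  then (busy ∨ ¬valve) forces busy = True.
  then (¬busy ∨ gpu) forces gpu = True.
  then (¬busy ∨ ¬gpu ∨ light) forces light = True.
  then (¬hot ∨ ¬valve) forces hot = False.
  then (rain ∨ ¬valve) forces rain = True.
  then (cache ∨ hot) forces cache = True.
  then (fog ∨ ¬gpu ∨ lock) forces lock = True.
All clauses satisfied.

fog = False; valve = True; cache = True; light = True; lock = True; hot = False; gpu = True; busy = True; rain = True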